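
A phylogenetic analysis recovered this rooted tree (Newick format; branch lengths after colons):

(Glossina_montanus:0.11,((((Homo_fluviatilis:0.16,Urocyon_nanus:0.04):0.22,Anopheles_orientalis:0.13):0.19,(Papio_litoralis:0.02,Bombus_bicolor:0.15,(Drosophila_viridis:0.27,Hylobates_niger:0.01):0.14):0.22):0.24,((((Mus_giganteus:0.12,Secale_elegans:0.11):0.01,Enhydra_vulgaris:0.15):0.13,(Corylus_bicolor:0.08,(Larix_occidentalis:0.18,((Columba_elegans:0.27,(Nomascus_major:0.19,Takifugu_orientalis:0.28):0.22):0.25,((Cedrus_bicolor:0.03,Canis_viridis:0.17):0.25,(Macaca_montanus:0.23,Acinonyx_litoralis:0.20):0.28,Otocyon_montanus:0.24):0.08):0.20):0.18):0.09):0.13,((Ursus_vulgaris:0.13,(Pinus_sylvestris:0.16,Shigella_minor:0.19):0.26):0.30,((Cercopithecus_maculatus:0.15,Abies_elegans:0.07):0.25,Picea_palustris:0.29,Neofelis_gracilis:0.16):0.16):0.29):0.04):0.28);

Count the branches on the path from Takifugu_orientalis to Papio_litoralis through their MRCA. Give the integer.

11

The MRCA of Takifugu_orientalis and Papio_litoralis is the node subtending ((((Homo_fluviatilis,Urocyon_nanus),Anopheles_orientalis),(Papio_litoralis,Bombus_bicolor,(Drosophila_viridis,Hylobates_niger))),((((Mus_giganteus,Secale_elegans),Enhydra_vulgaris),(Corylus_bicolor,(Larix_occidentalis,((Columba_elegans,(Nomascus_major,Takifugu_orientalis)),((Cedrus_bicolor,Canis_viridis),(Macaca_montanus,Acinonyx_litoralis),Otocyon_montanus))))),((Ursus_vulgaris,(Pinus_sylvestris,Shigella_minor)),((Cercopithecus_maculatus,Abies_elegans),Picea_palustris,Neofelis_gracilis)))).
From Takifugu_orientalis up to that node: 8 branches. From Papio_litoralis up to the same node: 3 branches. Total: 8 + 3 = 11.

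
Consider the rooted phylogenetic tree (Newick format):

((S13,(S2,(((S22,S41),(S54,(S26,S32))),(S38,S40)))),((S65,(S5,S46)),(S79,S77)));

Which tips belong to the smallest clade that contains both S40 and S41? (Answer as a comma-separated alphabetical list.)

S22, S26, S32, S38, S40, S41, S54

Tracing S40: it sits inside (S38,S40).
Tracing S41: it sits inside (S22,S41).
The smallest clade enclosing both is (((S22,S41),(S54,(S26,S32))),(S38,S40)); the answer is its 7 terminal taxa in alphabetical order.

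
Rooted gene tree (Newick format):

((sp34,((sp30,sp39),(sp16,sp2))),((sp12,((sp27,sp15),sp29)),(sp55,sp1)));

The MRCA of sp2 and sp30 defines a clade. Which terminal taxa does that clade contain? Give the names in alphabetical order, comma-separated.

Tracing sp2: it sits inside (sp16,sp2).
Tracing sp30: it sits inside (sp30,sp39).
The smallest clade enclosing both is ((sp30,sp39),(sp16,sp2)); the answer is its 4 terminal taxa in alphabetical order.

sp16, sp2, sp30, sp39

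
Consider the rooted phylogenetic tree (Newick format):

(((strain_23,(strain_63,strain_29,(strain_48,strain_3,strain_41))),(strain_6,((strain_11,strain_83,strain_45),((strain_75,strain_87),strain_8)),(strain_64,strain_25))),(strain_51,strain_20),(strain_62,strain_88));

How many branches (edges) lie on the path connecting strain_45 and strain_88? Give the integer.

7

The MRCA of strain_45 and strain_88 is the root of the tree.
From strain_45 up to that node: 5 branches. From strain_88 up to the same node: 2 branches. Total: 5 + 2 = 7.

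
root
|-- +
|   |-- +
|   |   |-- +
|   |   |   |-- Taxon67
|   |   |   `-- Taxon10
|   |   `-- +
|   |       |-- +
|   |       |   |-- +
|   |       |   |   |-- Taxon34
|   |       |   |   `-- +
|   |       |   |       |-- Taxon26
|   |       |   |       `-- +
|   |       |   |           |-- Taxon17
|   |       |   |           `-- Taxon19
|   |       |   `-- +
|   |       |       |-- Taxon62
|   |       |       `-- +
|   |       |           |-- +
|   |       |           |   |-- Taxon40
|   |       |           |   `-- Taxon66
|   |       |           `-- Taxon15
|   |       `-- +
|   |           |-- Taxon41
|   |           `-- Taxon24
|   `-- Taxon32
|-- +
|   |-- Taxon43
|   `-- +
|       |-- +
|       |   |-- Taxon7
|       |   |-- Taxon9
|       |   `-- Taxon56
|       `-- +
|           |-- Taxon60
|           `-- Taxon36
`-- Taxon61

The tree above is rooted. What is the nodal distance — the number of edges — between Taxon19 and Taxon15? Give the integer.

The MRCA of Taxon19 and Taxon15 is the node subtending ((Taxon34,(Taxon26,(Taxon17,Taxon19))),(Taxon62,((Taxon40,Taxon66),Taxon15))).
From Taxon19 up to that node: 4 branches. From Taxon15 up to the same node: 3 branches. Total: 4 + 3 = 7.

7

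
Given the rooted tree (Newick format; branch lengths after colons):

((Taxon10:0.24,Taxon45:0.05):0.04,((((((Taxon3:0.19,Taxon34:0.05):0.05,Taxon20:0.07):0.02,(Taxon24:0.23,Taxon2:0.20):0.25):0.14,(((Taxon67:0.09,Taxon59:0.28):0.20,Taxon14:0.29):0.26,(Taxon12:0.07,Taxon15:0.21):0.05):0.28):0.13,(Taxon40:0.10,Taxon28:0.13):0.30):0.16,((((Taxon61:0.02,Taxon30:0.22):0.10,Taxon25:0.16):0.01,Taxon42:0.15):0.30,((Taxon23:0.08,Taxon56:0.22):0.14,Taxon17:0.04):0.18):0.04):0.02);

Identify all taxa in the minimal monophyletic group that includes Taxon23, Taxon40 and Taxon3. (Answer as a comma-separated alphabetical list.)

Tracing Taxon23: it sits inside (Taxon23,Taxon56).
Tracing Taxon40: it sits inside (Taxon40,Taxon28).
Tracing Taxon3: it sits inside (Taxon3,Taxon34).
The smallest clade enclosing all 3 is ((((((Taxon3,Taxon34),Taxon20),(Taxon24,Taxon2)),(((Taxon67,Taxon59),Taxon14),(Taxon12,Taxon15))),(Taxon40,Taxon28)),((((Taxon61,Taxon30),Taxon25),Taxon42),((Taxon23,Taxon56),Taxon17))); the answer is its 19 terminal taxa in alphabetical order.

Taxon12, Taxon14, Taxon15, Taxon17, Taxon2, Taxon20, Taxon23, Taxon24, Taxon25, Taxon28, Taxon3, Taxon30, Taxon34, Taxon40, Taxon42, Taxon56, Taxon59, Taxon61, Taxon67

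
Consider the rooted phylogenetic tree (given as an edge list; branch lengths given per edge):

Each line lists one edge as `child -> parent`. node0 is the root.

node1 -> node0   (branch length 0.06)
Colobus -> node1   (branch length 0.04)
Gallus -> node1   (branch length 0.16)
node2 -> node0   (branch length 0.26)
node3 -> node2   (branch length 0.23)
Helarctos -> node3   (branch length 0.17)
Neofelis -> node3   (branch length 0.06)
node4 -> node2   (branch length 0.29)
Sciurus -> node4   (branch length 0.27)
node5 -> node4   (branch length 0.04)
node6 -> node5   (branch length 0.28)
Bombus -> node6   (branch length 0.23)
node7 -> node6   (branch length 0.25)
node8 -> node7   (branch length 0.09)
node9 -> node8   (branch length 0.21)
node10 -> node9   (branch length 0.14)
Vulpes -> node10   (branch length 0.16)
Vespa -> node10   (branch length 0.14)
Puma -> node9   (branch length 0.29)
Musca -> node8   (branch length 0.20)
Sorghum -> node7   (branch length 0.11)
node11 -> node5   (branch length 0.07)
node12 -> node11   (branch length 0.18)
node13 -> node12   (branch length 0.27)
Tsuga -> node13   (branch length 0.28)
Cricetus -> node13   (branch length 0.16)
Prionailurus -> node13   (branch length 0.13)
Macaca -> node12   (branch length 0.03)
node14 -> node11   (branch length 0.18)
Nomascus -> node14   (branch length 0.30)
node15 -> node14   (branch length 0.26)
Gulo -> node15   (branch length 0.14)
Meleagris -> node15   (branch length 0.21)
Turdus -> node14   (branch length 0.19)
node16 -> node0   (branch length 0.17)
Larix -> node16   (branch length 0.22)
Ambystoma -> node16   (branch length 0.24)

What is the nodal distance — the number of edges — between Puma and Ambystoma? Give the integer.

The MRCA of Puma and Ambystoma is the root of the tree.
From Puma up to that node: 8 branches. From Ambystoma up to the same node: 2 branches. Total: 8 + 2 = 10.

10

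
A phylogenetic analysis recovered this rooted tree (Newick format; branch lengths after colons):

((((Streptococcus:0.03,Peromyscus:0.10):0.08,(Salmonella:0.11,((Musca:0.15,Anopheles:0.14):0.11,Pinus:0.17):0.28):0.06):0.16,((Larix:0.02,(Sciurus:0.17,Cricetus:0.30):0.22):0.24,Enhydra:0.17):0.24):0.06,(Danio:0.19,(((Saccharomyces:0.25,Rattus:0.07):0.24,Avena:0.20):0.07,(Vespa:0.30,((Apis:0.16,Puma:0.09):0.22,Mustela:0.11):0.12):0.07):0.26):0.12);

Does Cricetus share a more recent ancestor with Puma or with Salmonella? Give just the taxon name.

Salmonella

The MRCA of Cricetus and Salmonella subtends (((Streptococcus,Peromyscus),(Salmonella,((Musca,Anopheles),Pinus))),((Larix,(Sciurus,Cricetus)),Enhydra)) (10 taxa).
The MRCA of Cricetus and Puma is the root, subtending the entire tree (18 taxa).
The first is nested inside the second, so Cricetus shares a more recent common ancestor with Salmonella.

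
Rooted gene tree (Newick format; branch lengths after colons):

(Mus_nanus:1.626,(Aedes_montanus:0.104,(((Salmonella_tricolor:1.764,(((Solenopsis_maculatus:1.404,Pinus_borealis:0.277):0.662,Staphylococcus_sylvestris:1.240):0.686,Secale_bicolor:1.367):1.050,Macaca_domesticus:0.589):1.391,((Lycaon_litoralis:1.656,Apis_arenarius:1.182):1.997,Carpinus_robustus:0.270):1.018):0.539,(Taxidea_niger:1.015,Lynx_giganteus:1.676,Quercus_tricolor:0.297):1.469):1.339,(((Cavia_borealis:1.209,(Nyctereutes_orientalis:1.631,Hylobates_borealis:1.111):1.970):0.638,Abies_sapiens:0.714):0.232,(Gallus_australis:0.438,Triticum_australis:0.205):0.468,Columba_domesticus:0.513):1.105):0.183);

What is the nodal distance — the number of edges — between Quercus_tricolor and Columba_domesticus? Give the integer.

The MRCA of Quercus_tricolor and Columba_domesticus is the node subtending (Aedes_montanus,(((Salmonella_tricolor,(((Solenopsis_maculatus,Pinus_borealis),Staphylococcus_sylvestris),Secale_bicolor),Macaca_domesticus),((Lycaon_litoralis,Apis_arenarius),Carpinus_robustus)),(Taxidea_niger,Lynx_giganteus,Quercus_tricolor)),(((Cavia_borealis,(Nyctereutes_orientalis,Hylobates_borealis)),Abies_sapiens),(Gallus_australis,Triticum_australis),Columba_domesticus)).
From Quercus_tricolor up to that node: 3 branches. From Columba_domesticus up to the same node: 2 branches. Total: 3 + 2 = 5.

5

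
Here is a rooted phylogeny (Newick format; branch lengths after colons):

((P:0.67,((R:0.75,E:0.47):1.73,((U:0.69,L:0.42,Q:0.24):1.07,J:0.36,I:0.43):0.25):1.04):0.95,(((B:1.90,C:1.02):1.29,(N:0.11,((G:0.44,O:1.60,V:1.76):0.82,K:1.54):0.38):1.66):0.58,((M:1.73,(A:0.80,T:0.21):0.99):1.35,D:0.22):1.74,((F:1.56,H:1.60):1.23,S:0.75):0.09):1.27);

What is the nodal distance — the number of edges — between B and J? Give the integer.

8

The MRCA of B and J is the root of the tree.
From B up to that node: 4 branches. From J up to the same node: 4 branches. Total: 4 + 4 = 8.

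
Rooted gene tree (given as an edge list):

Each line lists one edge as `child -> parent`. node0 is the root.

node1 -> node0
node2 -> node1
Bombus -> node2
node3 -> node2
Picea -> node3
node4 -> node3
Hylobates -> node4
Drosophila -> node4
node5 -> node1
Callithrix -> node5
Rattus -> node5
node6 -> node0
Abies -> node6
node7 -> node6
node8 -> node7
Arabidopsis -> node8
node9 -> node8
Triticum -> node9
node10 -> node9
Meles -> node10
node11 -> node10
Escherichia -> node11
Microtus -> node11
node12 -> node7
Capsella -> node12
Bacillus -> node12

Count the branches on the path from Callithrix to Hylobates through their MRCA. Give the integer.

The MRCA of Callithrix and Hylobates is the node subtending ((Bombus,(Picea,(Hylobates,Drosophila))),(Callithrix,Rattus)).
From Callithrix up to that node: 2 branches. From Hylobates up to the same node: 4 branches. Total: 2 + 4 = 6.

6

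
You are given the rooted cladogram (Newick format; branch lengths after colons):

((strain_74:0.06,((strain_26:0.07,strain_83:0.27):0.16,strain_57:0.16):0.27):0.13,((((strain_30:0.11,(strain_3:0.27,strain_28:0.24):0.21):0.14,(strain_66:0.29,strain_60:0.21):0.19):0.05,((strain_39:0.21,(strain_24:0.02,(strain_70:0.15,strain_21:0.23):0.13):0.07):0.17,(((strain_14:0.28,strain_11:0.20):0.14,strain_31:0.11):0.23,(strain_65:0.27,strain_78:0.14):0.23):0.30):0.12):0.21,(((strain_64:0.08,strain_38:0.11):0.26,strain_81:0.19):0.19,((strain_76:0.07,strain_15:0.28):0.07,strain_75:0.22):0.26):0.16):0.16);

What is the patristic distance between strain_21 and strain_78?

The path runs strain_21 → … → MRCA → … → strain_78; the MRCA is the node subtending ((strain_39,(strain_24,(strain_70,strain_21))),(((strain_14,strain_11),strain_31),(strain_65,strain_78))).
Branch lengths along that path: 0.23 + 0.13 + 0.07 + 0.17 + 0.30 + 0.23 + 0.14 = 1.27.

1.27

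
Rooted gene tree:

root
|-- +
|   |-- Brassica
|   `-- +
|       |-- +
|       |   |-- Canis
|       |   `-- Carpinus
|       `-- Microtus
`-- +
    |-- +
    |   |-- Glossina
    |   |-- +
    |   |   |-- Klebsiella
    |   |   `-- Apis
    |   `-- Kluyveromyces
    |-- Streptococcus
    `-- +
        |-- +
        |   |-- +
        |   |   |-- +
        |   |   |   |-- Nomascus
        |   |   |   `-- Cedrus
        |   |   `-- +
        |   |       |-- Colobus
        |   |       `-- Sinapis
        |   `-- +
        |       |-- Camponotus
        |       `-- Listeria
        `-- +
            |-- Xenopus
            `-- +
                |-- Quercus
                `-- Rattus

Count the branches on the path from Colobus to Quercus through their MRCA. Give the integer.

7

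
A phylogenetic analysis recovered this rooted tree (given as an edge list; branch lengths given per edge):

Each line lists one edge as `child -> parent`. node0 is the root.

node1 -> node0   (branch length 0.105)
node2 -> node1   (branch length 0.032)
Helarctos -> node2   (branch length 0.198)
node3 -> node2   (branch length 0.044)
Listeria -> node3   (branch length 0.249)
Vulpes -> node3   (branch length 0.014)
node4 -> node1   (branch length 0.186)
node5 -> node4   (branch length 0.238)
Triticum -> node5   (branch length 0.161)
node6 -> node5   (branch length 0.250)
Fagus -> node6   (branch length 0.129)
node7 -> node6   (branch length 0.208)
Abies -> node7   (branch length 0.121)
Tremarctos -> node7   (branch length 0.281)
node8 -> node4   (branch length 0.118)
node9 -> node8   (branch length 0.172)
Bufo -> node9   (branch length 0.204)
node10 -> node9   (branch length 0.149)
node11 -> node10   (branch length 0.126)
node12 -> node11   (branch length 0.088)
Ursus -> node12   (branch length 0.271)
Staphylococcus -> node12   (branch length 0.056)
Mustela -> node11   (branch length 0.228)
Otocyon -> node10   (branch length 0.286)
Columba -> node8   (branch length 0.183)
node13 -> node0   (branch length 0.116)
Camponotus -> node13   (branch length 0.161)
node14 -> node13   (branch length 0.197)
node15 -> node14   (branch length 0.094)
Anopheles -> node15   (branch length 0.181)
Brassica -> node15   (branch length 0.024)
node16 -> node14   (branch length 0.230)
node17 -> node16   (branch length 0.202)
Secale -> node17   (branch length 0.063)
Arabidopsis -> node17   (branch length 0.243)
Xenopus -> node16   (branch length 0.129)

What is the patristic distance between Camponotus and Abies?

1.385

The path runs Camponotus → … → MRCA → … → Abies; the MRCA is the root of the tree.
Branch lengths along that path: 0.161 + 0.116 + 0.105 + 0.186 + 0.238 + 0.250 + 0.208 + 0.121 = 1.385.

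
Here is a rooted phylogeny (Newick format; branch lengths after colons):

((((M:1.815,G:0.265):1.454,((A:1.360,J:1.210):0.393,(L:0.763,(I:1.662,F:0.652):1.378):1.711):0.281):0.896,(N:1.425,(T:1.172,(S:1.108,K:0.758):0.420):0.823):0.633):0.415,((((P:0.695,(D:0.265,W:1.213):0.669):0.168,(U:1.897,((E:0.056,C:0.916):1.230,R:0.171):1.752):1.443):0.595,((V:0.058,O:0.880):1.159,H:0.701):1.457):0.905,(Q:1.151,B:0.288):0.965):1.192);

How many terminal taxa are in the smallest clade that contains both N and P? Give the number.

The MRCA of N and P is the root, so the clade is the entire tree.
That clade contains 23 terminal taxa: A, B, C, D, E, F, G, H, I, J, K, L, M, N, O, P, Q, R, S, T, U, V, W.

23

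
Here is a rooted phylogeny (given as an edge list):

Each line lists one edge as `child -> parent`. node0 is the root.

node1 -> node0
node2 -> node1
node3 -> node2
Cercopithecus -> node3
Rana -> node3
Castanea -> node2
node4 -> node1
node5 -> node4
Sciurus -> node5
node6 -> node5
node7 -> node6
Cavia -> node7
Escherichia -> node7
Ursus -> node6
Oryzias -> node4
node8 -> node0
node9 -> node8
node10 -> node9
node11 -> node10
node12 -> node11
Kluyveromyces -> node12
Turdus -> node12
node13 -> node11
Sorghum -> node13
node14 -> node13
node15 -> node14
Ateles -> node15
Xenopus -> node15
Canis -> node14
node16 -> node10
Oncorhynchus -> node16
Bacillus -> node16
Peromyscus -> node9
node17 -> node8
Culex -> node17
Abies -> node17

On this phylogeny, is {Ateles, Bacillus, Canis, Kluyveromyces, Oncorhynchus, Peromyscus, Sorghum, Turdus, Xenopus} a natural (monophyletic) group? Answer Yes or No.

The most recent common ancestor of these taxa subtends ((((Kluyveromyces,Turdus),(Sorghum,((Ateles,Xenopus),Canis))),(Oncorhynchus,Bacillus)),Peromyscus).
That clade has exactly 9 tips — every listed taxon and nothing else — so the group is monophyletic.

Yes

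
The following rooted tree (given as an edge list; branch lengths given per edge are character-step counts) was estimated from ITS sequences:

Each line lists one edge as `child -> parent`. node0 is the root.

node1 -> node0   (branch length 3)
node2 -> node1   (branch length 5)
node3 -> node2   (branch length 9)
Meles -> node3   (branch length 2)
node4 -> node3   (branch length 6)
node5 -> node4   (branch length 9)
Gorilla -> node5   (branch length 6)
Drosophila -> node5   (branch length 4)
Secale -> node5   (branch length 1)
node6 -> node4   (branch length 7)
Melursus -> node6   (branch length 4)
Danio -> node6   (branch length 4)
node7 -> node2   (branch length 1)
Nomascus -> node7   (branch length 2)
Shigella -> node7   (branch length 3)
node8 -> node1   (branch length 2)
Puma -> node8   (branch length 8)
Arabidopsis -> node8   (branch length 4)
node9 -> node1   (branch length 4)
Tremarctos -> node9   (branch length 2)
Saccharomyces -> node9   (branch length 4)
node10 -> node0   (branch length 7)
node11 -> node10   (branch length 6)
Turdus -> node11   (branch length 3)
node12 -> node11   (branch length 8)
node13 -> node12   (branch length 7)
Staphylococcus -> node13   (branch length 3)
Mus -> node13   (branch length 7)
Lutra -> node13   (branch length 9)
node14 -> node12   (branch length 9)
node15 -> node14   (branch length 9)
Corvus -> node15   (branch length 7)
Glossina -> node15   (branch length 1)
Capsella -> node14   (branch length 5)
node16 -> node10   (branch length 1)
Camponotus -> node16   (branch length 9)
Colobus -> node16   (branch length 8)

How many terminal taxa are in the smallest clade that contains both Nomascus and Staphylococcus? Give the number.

21

The MRCA of Nomascus and Staphylococcus is the root, so the clade is the entire tree.
That clade contains 21 terminal taxa: Arabidopsis, Camponotus, Capsella, Colobus, Corvus, Danio, Drosophila, Glossina, Gorilla, Lutra, Meles, Melursus, Mus, Nomascus, Puma, Saccharomyces, Secale, Shigella, Staphylococcus, Tremarctos, Turdus.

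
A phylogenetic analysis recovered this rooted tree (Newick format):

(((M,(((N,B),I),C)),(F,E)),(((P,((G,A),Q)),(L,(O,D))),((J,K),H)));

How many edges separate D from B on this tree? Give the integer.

11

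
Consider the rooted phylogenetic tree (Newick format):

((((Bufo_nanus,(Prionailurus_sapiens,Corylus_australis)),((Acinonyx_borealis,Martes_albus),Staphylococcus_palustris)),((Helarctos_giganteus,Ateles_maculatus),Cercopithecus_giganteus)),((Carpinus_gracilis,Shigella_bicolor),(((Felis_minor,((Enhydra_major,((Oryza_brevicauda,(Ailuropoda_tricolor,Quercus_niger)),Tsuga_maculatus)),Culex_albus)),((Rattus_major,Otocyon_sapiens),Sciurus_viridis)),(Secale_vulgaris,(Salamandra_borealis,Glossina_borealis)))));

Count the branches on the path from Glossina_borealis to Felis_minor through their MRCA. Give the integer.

6

The MRCA of Glossina_borealis and Felis_minor is the node subtending (((Felis_minor,((Enhydra_major,((Oryza_brevicauda,(Ailuropoda_tricolor,Quercus_niger)),Tsuga_maculatus)),Culex_albus)),((Rattus_major,Otocyon_sapiens),Sciurus_viridis)),(Secale_vulgaris,(Salamandra_borealis,Glossina_borealis))).
From Glossina_borealis up to that node: 3 branches. From Felis_minor up to the same node: 3 branches. Total: 3 + 3 = 6.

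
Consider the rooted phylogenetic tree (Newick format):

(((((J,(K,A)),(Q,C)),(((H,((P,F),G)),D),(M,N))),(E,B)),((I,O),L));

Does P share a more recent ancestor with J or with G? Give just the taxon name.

G

The MRCA of P and G subtends ((P,F),G) (3 taxa).
The MRCA of P and J subtends (((J,(K,A)),(Q,C)),(((H,((P,F),G)),D),(M,N))) (12 taxa).
The first is nested inside the second, so P shares a more recent common ancestor with G.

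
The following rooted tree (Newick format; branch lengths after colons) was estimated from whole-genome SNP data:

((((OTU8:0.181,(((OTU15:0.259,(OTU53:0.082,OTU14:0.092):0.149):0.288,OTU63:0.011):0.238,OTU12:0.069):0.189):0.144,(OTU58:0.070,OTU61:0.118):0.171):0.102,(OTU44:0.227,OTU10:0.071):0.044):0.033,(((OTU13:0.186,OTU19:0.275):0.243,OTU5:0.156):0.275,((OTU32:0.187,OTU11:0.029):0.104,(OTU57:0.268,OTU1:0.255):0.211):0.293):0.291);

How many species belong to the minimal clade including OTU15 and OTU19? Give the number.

17

The MRCA of OTU15 and OTU19 is the root, so the clade is the entire tree.
That clade contains 17 terminal taxa: OTU1, OTU10, OTU11, OTU12, OTU13, OTU14, OTU15, OTU19, OTU32, OTU44, OTU5, OTU53, OTU57, OTU58, OTU61, OTU63, OTU8.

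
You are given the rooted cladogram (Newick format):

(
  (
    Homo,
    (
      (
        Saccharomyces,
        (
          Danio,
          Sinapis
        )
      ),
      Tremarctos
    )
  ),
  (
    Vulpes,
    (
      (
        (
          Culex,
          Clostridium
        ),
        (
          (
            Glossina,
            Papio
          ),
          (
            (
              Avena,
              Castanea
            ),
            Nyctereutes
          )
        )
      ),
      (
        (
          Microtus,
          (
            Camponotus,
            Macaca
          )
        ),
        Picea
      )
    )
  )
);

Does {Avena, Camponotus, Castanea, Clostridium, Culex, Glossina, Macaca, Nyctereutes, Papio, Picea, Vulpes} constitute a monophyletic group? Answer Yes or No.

No

The MRCA of the listed taxa subtends (Vulpes,(((Culex,Clostridium),((Glossina,Papio),((Avena,Castanea),Nyctereutes))),((Microtus,(Camponotus,Macaca)),Picea))).
That clade also contains Microtus, which is not in the proposed group, so the group is not monophyletic.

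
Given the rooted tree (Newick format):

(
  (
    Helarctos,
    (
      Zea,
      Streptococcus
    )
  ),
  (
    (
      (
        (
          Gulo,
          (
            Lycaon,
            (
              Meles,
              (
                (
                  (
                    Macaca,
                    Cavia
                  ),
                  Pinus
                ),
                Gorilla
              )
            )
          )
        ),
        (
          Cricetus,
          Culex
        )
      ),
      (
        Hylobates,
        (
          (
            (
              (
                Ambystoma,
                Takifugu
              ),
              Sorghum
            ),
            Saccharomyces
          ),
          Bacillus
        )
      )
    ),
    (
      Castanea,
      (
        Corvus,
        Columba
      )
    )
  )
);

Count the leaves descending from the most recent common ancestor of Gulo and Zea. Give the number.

The MRCA of Gulo and Zea is the root, so the clade is the entire tree.
That clade contains 21 terminal taxa: Ambystoma, Bacillus, Castanea, Cavia, Columba, Corvus, Cricetus, Culex, Gorilla, Gulo, Helarctos, Hylobates, Lycaon, Macaca, Meles, Pinus, Saccharomyces, Sorghum, Streptococcus, Takifugu, Zea.

21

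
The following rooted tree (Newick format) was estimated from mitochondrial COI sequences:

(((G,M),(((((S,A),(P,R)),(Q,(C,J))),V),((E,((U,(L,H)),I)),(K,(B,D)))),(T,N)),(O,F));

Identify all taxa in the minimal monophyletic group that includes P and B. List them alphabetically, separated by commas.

Tracing P: it sits inside (P,R).
Tracing B: it sits inside (B,D).
The smallest clade enclosing both is (((((S,A),(P,R)),(Q,(C,J))),V),((E,((U,(L,H)),I)),(K,(B,D)))); the answer is its 16 terminal taxa in alphabetical order.

A, B, C, D, E, H, I, J, K, L, P, Q, R, S, U, V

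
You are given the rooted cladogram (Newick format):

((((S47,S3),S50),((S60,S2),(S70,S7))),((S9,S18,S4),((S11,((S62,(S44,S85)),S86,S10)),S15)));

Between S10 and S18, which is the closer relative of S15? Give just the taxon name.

The MRCA of S15 and S10 subtends ((S11,((S62,(S44,S85)),S86,S10)),S15) (7 taxa).
The MRCA of S15 and S18 subtends ((S9,S18,S4),((S11,((S62,(S44,S85)),S86,S10)),S15)) (10 taxa).
The first is nested inside the second, so S15 shares a more recent common ancestor with S10.

S10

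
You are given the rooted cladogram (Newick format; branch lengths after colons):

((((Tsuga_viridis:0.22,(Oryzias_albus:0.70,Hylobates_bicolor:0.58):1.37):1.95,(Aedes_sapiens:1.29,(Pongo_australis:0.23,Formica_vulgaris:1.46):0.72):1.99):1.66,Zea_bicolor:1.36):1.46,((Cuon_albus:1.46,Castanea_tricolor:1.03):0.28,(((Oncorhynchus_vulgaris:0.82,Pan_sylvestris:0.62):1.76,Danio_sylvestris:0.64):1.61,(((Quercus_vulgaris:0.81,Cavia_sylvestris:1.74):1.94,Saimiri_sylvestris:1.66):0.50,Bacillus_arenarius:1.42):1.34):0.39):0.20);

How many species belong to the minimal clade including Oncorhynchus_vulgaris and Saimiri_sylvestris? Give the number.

7

The MRCA of Oncorhynchus_vulgaris and Saimiri_sylvestris is the node subtending (((Oncorhynchus_vulgaris,Pan_sylvestris),Danio_sylvestris),(((Quercus_vulgaris,Cavia_sylvestris),Saimiri_sylvestris),Bacillus_arenarius)).
That clade contains 7 terminal taxa: Bacillus_arenarius, Cavia_sylvestris, Danio_sylvestris, Oncorhynchus_vulgaris, Pan_sylvestris, Quercus_vulgaris, Saimiri_sylvestris.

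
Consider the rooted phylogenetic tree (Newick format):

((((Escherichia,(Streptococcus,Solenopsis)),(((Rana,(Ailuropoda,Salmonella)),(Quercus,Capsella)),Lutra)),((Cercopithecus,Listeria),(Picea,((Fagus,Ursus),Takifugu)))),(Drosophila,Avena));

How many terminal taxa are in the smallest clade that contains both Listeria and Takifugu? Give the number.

6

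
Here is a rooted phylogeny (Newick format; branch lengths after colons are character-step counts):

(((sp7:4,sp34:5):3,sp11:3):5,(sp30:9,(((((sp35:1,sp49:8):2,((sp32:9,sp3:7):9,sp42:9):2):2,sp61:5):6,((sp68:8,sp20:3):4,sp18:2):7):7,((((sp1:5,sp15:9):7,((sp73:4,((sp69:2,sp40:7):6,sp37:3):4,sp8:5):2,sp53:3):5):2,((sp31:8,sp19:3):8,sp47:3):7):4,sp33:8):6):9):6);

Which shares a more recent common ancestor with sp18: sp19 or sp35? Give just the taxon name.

sp35

The MRCA of sp18 and sp35 subtends ((((sp35,sp49),((sp32,sp3),sp42)),sp61),((sp68,sp20),sp18)) (9 taxa).
The MRCA of sp18 and sp19 subtends (((((sp35,sp49),((sp32,sp3),sp42)),sp61),((sp68,sp20),sp18)),((((sp1,sp15),((sp73,((sp69,sp40),sp37),sp8),sp53)),((sp31,sp19),sp47)),sp33)) (21 taxa).
The first is nested inside the second, so sp18 shares a more recent common ancestor with sp35.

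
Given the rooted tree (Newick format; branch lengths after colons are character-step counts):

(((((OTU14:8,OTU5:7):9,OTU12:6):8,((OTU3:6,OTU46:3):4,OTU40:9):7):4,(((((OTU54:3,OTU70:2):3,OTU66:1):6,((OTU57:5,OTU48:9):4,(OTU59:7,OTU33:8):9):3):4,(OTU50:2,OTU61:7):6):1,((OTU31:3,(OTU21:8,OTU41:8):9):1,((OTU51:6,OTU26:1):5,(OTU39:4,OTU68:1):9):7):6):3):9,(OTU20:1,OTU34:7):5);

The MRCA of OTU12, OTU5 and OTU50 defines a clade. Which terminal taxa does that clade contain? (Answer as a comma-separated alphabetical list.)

OTU12, OTU14, OTU21, OTU26, OTU3, OTU31, OTU33, OTU39, OTU40, OTU41, OTU46, OTU48, OTU5, OTU50, OTU51, OTU54, OTU57, OTU59, OTU61, OTU66, OTU68, OTU70

Tracing OTU12: it sits inside ((OTU14,OTU5),OTU12).
Tracing OTU5: it sits inside (OTU14,OTU5).
Tracing OTU50: it sits inside (OTU50,OTU61).
The smallest clade enclosing all 3 is ((((OTU14,OTU5),OTU12),((OTU3,OTU46),OTU40)),(((((OTU54,OTU70),OTU66),((OTU57,OTU48),(OTU59,OTU33))),(OTU50,OTU61)),((OTU31,(OTU21,OTU41)),((OTU51,OTU26),(OTU39,OTU68))))); the answer is its 22 terminal taxa in alphabetical order.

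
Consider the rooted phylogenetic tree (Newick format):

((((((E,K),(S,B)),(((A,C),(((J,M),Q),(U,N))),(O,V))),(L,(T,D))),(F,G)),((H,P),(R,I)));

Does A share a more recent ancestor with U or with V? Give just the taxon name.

The MRCA of A and U subtends ((A,C),(((J,M),Q),(U,N))) (7 taxa).
The MRCA of A and V subtends (((A,C),(((J,M),Q),(U,N))),(O,V)) (9 taxa).
The first is nested inside the second, so A shares a more recent common ancestor with U.

U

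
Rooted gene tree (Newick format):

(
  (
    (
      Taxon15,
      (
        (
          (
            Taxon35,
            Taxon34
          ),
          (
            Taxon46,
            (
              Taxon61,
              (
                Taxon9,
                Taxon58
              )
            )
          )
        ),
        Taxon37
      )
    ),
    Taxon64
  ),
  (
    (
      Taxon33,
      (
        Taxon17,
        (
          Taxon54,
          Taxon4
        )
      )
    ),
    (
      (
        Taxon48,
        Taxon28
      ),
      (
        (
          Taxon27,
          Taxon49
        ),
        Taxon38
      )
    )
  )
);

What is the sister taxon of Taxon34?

Taxon35

Taxon34 attaches to the tree at the node subtending (Taxon35,Taxon34).
The other lineage descending from that same node — the sister group — is the single tip Taxon35.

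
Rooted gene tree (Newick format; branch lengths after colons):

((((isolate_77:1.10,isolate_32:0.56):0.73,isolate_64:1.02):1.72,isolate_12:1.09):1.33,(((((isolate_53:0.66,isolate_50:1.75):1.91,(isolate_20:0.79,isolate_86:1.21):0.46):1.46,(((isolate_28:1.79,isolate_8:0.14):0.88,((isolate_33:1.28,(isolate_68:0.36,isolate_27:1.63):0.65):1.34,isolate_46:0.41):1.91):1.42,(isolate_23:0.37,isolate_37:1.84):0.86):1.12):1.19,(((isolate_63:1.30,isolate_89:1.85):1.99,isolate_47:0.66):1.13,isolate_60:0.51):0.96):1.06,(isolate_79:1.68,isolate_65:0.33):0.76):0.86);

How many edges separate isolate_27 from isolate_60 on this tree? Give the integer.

The MRCA of isolate_27 and isolate_60 is the node subtending ((((isolate_53,isolate_50),(isolate_20,isolate_86)),(((isolate_28,isolate_8),((isolate_33,(isolate_68,isolate_27)),isolate_46)),(isolate_23,isolate_37))),(((isolate_63,isolate_89),isolate_47),isolate_60)).
From isolate_27 up to that node: 7 branches. From isolate_60 up to the same node: 2 branches. Total: 7 + 2 = 9.

9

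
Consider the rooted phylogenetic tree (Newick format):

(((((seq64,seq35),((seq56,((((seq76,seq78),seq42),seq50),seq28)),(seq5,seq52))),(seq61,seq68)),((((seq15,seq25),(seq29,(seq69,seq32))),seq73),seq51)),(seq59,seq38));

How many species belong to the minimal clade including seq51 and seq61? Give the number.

19

The MRCA of seq51 and seq61 is the node subtending ((((seq64,seq35),((seq56,((((seq76,seq78),seq42),seq50),seq28)),(seq5,seq52))),(seq61,seq68)),((((seq15,seq25),(seq29,(seq69,seq32))),seq73),seq51)).
That clade contains 19 terminal taxa: seq15, seq25, seq28, seq29, seq32, seq35, seq42, seq5, seq50, seq51, seq52, seq56, seq61, seq64, seq68, seq69, seq73, seq76, seq78.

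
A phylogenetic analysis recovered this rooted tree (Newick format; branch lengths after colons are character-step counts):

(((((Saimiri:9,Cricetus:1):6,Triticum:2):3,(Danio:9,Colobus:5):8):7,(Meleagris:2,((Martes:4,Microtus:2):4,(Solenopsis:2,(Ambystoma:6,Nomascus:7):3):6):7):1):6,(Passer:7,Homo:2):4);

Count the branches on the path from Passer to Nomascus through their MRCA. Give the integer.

The MRCA of Passer and Nomascus is the root of the tree.
From Passer up to that node: 2 branches. From Nomascus up to the same node: 6 branches. Total: 2 + 6 = 8.

8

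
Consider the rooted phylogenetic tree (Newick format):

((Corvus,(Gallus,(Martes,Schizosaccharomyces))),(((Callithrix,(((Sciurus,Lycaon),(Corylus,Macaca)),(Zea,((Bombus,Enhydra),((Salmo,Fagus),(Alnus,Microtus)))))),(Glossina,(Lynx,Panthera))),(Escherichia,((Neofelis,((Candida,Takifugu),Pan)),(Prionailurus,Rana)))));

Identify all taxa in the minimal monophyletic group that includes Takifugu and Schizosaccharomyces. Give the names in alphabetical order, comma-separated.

Tracing Takifugu: it sits inside (Candida,Takifugu).
Tracing Schizosaccharomyces: it sits inside (Martes,Schizosaccharomyces).
The smallest clade enclosing both is the whole tree (their MRCA is the root), so the answer is all 26 tips in alphabetical order.

Alnus, Bombus, Callithrix, Candida, Corvus, Corylus, Enhydra, Escherichia, Fagus, Gallus, Glossina, Lycaon, Lynx, Macaca, Martes, Microtus, Neofelis, Pan, Panthera, Prionailurus, Rana, Salmo, Schizosaccharomyces, Sciurus, Takifugu, Zea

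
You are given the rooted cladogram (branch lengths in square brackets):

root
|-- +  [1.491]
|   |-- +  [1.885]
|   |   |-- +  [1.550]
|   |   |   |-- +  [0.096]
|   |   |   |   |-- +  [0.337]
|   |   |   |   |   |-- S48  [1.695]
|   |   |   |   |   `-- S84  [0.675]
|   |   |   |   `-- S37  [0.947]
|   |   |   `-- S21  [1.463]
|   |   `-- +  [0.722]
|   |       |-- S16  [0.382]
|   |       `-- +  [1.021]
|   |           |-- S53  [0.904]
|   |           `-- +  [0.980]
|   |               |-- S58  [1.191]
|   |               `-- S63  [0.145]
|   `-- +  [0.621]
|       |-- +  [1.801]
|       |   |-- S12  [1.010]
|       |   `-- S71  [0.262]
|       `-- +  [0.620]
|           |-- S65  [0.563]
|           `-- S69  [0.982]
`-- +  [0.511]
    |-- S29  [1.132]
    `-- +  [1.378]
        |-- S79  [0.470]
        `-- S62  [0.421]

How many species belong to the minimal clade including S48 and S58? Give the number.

The MRCA of S48 and S58 is the node subtending ((((S48,S84),S37),S21),(S16,(S53,(S58,S63)))).
That clade contains 8 terminal taxa: S16, S21, S37, S48, S53, S58, S63, S84.

8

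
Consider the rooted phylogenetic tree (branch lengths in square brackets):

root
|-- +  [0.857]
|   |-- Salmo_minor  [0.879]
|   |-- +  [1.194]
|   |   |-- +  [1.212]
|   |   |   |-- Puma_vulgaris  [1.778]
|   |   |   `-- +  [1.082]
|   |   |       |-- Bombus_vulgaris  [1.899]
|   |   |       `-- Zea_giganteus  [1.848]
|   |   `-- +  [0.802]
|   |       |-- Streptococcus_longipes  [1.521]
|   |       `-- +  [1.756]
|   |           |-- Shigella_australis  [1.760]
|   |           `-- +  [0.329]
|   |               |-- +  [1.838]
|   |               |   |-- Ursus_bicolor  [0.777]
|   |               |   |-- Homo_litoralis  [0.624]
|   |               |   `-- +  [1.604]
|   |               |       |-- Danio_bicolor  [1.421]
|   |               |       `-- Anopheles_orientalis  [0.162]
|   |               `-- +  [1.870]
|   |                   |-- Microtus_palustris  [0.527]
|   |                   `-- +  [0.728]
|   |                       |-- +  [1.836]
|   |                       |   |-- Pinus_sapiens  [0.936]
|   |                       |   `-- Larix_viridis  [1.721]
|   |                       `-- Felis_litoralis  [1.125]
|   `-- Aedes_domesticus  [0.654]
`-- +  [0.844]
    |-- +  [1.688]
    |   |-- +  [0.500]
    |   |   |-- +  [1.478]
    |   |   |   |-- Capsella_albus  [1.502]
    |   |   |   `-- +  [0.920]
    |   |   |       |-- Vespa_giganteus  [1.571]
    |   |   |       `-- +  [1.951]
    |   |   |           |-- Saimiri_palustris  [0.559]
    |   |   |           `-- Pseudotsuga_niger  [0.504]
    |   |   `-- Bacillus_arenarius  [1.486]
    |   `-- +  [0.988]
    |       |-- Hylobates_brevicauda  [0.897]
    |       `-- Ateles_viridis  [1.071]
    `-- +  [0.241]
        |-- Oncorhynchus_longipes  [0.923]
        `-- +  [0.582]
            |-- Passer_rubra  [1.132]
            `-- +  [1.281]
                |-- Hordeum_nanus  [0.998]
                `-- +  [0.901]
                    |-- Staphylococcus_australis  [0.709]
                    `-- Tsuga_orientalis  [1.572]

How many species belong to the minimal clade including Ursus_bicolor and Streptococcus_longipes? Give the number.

10

The MRCA of Ursus_bicolor and Streptococcus_longipes is the node subtending (Streptococcus_longipes,(Shigella_australis,((Ursus_bicolor,Homo_litoralis,(Danio_bicolor,Anopheles_orientalis)),(Microtus_palustris,((Pinus_sapiens,Larix_viridis),Felis_litoralis))))).
That clade contains 10 terminal taxa: Anopheles_orientalis, Danio_bicolor, Felis_litoralis, Homo_litoralis, Larix_viridis, Microtus_palustris, Pinus_sapiens, Shigella_australis, Streptococcus_longipes, Ursus_bicolor.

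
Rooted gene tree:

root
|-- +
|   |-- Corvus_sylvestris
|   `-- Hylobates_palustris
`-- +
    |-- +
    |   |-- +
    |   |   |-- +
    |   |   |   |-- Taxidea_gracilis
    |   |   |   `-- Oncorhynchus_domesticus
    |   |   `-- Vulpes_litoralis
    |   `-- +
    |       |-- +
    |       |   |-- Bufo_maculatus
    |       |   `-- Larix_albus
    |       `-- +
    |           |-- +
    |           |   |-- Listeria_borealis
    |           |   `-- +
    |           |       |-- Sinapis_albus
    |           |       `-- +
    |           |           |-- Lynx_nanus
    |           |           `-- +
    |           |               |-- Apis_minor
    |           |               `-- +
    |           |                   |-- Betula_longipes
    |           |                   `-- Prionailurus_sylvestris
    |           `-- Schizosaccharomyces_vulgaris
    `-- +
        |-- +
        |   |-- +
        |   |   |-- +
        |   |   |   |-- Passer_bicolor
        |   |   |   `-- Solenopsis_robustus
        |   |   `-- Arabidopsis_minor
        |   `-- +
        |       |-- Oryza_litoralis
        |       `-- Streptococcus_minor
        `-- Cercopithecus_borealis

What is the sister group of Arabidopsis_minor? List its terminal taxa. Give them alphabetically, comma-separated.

Passer_bicolor, Solenopsis_robustus

Arabidopsis_minor attaches to the tree at the node subtending ((Passer_bicolor,Solenopsis_robustus),Arabidopsis_minor).
The other lineage descending from that same node — the sister group — is (Passer_bicolor,Solenopsis_robustus); its 2 tips in alphabetical order are the answer.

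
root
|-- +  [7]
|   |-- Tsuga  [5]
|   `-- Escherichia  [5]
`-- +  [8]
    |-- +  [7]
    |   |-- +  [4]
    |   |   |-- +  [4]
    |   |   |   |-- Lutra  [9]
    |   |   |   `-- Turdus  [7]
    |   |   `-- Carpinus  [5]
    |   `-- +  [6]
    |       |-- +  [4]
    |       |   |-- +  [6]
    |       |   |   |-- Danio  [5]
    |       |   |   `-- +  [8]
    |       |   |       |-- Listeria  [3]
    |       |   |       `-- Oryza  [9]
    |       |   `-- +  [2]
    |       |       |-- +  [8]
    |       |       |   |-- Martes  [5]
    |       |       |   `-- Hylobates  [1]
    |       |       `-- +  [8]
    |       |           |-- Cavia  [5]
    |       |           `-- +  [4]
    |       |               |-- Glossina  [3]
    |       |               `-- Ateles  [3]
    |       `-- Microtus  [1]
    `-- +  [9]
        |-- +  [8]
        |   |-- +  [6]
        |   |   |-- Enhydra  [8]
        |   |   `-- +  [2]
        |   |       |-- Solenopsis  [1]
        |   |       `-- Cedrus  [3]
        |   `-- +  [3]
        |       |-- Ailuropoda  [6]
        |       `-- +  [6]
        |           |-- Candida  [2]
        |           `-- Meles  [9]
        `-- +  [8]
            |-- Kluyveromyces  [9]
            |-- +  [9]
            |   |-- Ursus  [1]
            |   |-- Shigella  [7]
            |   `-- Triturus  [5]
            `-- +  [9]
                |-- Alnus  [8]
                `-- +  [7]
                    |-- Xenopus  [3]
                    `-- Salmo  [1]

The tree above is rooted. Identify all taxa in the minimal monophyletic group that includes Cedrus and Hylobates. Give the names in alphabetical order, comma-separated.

Ailuropoda, Alnus, Ateles, Candida, Carpinus, Cavia, Cedrus, Danio, Enhydra, Glossina, Hylobates, Kluyveromyces, Listeria, Lutra, Martes, Meles, Microtus, Oryza, Salmo, Shigella, Solenopsis, Triturus, Turdus, Ursus, Xenopus

Tracing Cedrus: it sits inside (Solenopsis,Cedrus).
Tracing Hylobates: it sits inside (Martes,Hylobates).
The smallest clade enclosing both is ((((Lutra,Turdus),Carpinus),(((Danio,(Listeria,Oryza)),((Martes,Hylobates),(Cavia,(Glossina,Ateles)))),Microtus)),(((Enhydra,(Solenopsis,Cedrus)),(Ailuropoda,(Candida,Meles))),(Kluyveromyces,(Ursus,Shigella,Triturus),(Alnus,(Xenopus,Salmo))))); the answer is its 25 terminal taxa in alphabetical order.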